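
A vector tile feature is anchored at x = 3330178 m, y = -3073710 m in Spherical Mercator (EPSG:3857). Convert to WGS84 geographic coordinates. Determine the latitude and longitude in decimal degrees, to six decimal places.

lat -26.601002°, lon 29.915498°

R = 6378137 m. λ = x/R = 29.91549796°.
φ = 2·arctan(exp(y/R)) − 90° = 2·arctan(0.61760) − 90° = -26.60100159°.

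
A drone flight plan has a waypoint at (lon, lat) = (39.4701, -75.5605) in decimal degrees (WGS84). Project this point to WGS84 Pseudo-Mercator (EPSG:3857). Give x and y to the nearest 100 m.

x 4393800 m, y -13177800 m

Web Mercator is spherical with R = a = 6378137 m.
x = R·λ = 6378137 × 0.688883201 = 4393791.434 m.
y = R·ln tan(π/4 + φ/2) = 6378137 × -2.066094236 = -13177832.089 m.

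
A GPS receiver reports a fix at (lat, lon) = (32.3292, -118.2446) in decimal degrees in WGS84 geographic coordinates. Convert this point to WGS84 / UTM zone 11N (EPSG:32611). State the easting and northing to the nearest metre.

Zone 11 central meridian λ₀ = 6×11 − 183 = -117°; Δλ = -1.2446°.
Transverse Mercator on WGS84 with k₀ = 0.9996 gives E = 382858.876 m, N = 3577606.444 m.

E 382859 m, N 3577606 m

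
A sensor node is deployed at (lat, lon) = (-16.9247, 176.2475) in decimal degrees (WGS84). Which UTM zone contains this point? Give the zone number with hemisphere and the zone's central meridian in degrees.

Zone 60S, central meridian 177°

UTM zone = ⌊(λ + 180)/6⌋ + 1; 176.2475° ∈ [174°, 180°) → zone 60.
Hemisphere: S (φ < 0).
Central meridian λ₀ = 6×60 − 183 = 177°.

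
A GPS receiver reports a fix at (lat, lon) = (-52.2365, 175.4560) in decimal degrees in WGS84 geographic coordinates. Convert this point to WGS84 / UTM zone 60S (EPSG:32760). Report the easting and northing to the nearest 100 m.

Zone 60 central meridian λ₀ = 6×60 − 183 = 177°; Δλ = -1.5440°.
Transverse Mercator on WGS84 with k₀ = 0.9996 gives E = 394566.223 m, N = 4211533.879 m.

E 394600 m, N 4211500 m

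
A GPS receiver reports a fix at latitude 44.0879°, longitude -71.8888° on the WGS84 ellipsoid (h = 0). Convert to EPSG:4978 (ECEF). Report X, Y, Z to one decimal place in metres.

WGS84: a = 6378137 m, e² = 0.006694380; N(φ) = a/√(1−e²sin²φ) = 6388496.806 m.
X = (N+h)·cosφ·cosλ = 1426449.261 m; Y = (N+h)·cosφ·sinλ = -4361339.809 m; Z = (N(1−e²)+h)·sinφ = 4415112.083 m.

X 1426449.3 m, Y -4361339.8 m, Z 4415112.1 m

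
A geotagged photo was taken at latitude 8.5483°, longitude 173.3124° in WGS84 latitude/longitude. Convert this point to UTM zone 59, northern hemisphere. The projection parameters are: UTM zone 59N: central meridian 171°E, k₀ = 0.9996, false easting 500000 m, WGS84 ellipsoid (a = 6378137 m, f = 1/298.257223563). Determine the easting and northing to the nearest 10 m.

Zone 59 central meridian λ₀ = 6×59 − 183 = 171°; Δλ = +2.3124°.
Transverse Mercator on WGS84 with k₀ = 0.9996 gives E = 754539.041 m, N = 945677.897 m.

E 754540 m, N 945680 m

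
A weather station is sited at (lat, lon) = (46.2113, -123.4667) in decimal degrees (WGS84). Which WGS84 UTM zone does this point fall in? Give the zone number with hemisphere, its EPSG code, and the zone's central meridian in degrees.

UTM zone = ⌊(λ + 180)/6⌋ + 1; -123.4667° ∈ [-126°, -120°) → zone 10.
Hemisphere: N (φ ≥ 0).
Central meridian λ₀ = 6×10 − 183 = -123°.
EPSG code: 32610.

Zone 10N (EPSG:32610), central meridian -123°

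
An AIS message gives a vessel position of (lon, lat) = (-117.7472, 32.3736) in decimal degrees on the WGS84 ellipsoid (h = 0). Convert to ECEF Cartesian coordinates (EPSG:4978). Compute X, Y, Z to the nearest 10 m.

X -2510360 m, Y -4771970 m, Z 3395490 m

WGS84: a = 6378137 m, e² = 0.006694380; N(φ) = a/√(1−e²sin²φ) = 6384266.397 m.
X = (N+h)·cosφ·cosλ = -2510355.662 m; Y = (N+h)·cosφ·sinλ = -4771967.221 m; Z = (N(1−e²)+h)·sinφ = 3395493.000 m.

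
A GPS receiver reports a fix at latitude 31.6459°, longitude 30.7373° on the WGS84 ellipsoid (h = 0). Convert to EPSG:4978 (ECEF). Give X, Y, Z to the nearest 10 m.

WGS84: a = 6378137 m, e² = 0.006694380; N(φ) = a/√(1−e²sin²φ) = 6384021.969 m.
X = (N+h)·cosφ·cosλ = 4671285.042 m; Y = (N+h)·cosφ·sinλ = 2777720.833 m; Z = (N(1−e²)+h)·sinφ = 3327069.656 m.

X 4671290 m, Y 2777720 m, Z 3327070 m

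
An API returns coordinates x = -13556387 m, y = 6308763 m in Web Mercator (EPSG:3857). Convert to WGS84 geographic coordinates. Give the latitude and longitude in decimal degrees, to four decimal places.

R = 6378137 m. λ = x/R = -121.77909640°.
φ = 2·arctan(exp(y/R)) − 90° = 2·arctan(2.68888) − 90° = 49.19939777°.

lat 49.1994°, lon -121.7791°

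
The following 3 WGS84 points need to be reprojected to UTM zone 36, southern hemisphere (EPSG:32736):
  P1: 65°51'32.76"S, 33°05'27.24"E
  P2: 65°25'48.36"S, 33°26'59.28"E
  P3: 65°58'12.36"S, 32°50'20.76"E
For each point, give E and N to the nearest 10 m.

UTM zone 36S: λ₀ = 33°, k₀ = 0.9996.
P1 (-65.8591°, 33.0909°) → (504148.387, 2695791.921) m.
P2 (-65.4301°, 33.4498°) → (520869.275, 2743535.742) m.
P3 (-65.9701°, 32.8391°) → (492688.759, 2683413.312) m.

P1: E 504150 m, N 2695790 m; P2: E 520870 m, N 2743540 m; P3: E 492690 m, N 2683410 m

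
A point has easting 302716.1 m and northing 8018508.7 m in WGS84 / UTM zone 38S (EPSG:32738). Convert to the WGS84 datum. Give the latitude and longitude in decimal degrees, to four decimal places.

Zone 38S: λ₀ = 45°, k₀ = 0.9996, false easting 500000 m, false northing 10000000 m.
Meridian distance M = (N − FN)/k₀ = -1982284.2 m.
Inverse transverse Mercator on WGS84 gives φ = -17.91249969°, λ = 43.13760015°.

lat -17.9125°, lon 43.1376°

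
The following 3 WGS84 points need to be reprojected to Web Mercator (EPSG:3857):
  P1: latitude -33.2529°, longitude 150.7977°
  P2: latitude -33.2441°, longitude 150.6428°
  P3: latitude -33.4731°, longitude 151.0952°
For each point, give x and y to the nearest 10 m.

Web Mercator: x = R·λ, y = R·ln tan(π/4+φ/2), R = 6378137 m.
P1 (-33.2529°, 150.7977°) → (16786723.177, -3928920.521) m.
P2 (-33.2441°, 150.6428°) → (16769479.788, -3927749.158) m.
P3 (-33.4731°, 151.0952°) → (16819840.725, -3958269.763) m.

P1: x 16786720 m, y -3928920 m; P2: x 16769480 m, y -3927750 m; P3: x 16819840 m, y -3958270 m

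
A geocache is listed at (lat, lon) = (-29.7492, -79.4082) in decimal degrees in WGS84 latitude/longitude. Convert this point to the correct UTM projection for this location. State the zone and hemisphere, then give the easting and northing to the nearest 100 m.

Zone 17S: E 653900 m, N 6707900 m

Longitude -79.4082° lies in the 6° band [-84°, -78°), giving zone 17; latitude is south of the equator, so 17S.
Zone 17 central meridian λ₀ = 6×17 − 183 = -81°; Δλ = +1.5918°.
Transverse Mercator on WGS84 with k₀ = 0.9996 gives E = 653920.121 m, N = 6707943.675 m.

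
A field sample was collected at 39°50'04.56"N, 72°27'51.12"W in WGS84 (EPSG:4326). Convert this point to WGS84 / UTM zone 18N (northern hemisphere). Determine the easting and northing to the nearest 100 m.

E 717000 m, N 4412500 m

Zone 18 central meridian λ₀ = 6×18 − 183 = -75°; Δλ = +2.5358°.
Transverse Mercator on WGS84 with k₀ = 0.9996 gives E = 716989.323 m, N = 4412476.685 m.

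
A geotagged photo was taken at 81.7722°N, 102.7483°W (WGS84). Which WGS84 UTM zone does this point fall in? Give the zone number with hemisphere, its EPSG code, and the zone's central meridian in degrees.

UTM zone = ⌊(λ + 180)/6⌋ + 1; -102.7483° ∈ [-108°, -102°) → zone 13.
Hemisphere: N (φ ≥ 0).
Central meridian λ₀ = 6×13 − 183 = -105°.
EPSG code: 32613.

Zone 13N (EPSG:32613), central meridian -105°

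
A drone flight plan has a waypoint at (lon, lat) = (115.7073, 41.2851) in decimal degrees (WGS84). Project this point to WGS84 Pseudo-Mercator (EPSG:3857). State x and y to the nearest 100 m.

Web Mercator is spherical with R = a = 6378137 m.
x = R·λ = 6378137 × 2.019473354 = 12880477.717 m.
y = R·ln tan(π/4 + φ/2) = 6378137 × 0.792470471 = 5054485.235 m.

x 12880500 m, y 5054500 m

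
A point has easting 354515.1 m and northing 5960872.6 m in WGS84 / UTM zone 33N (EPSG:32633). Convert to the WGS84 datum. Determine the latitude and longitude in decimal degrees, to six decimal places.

Zone 33N: λ₀ = 15°, k₀ = 0.9996, false easting 500000 m.
Meridian distance M = (N − FN)/k₀ = 5963257.9 m.
Inverse transverse Mercator on WGS84 gives φ = 53.77609988°, λ = 12.79220019°.

lat 53.776100°, lon 12.792200°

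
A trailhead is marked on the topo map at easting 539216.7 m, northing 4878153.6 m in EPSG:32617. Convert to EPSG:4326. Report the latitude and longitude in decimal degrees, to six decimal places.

Zone 17N: λ₀ = -81°, k₀ = 0.9996, false easting 500000 m.
Meridian distance M = (N − FN)/k₀ = 4880105.6 m.
Inverse transverse Mercator on WGS84 gives φ = 44.05549959°, λ = -80.51039940°.

lat 44.055500°, lon -80.510399°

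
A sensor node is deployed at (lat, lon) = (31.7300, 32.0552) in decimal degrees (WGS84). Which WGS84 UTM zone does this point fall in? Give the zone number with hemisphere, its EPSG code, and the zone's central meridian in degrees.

UTM zone = ⌊(λ + 180)/6⌋ + 1; 32.0552° ∈ [30°, 36°) → zone 36.
Hemisphere: N (φ ≥ 0).
Central meridian λ₀ = 6×36 − 183 = 33°.
EPSG code: 32636.

Zone 36N (EPSG:32636), central meridian 33°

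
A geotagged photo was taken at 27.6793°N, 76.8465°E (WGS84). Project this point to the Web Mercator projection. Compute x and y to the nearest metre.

x 8554513 m, y 3208601 m

Web Mercator is spherical with R = a = 6378137 m.
x = R·λ = 6378137 × 1.341224444 = 8554513.249 m.
y = R·ln tan(π/4 + φ/2) = 6378137 × 0.503062367 = 3208600.694 m.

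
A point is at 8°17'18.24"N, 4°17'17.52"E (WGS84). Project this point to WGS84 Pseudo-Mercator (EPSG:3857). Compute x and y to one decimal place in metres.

Web Mercator is spherical with R = a = 6378137 m.
x = R·λ = 6378137 × 0.074843209 = 477360.240 m.
y = R·ln tan(π/4 + φ/2) = 6378137 × 0.145167062 = 925895.412 m.

x 477360.2 m, y 925895.4 m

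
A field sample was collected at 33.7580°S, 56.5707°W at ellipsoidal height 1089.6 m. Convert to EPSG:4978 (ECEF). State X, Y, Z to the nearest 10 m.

WGS84: a = 6378137 m, e² = 0.006694380; N(φ) = a/√(1−e²sin²φ) = 6384739.487 m.
X = (N+h)·cosφ·cosλ = 2924838.613 m; Y = (N+h)·cosφ·sinλ = -4430818.554 m; Z = (N(1−e²)+h)·sinφ = -3524766.809 m.

X 2924840 m, Y -4430820 m, Z -3524770 m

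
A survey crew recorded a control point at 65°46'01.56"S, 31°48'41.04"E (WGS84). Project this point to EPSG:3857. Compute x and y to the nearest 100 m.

Web Mercator is spherical with R = a = 6378137 m.
x = R·λ = 6378137 × 0.555213670 = 3541228.849 m.
y = R·ln tan(π/4 + φ/2) = 6378137 × -1.538598605 = -9813392.690 m.

x 3541200 m, y -9813400 m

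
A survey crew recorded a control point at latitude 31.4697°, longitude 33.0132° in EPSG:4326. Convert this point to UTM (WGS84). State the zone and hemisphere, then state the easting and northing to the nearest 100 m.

Zone 36N: E 501300 m, N 3481700 m

Longitude 33.0132° lies in the 6° band [30°, 36°), giving zone 36; latitude is north of the equator, so 36N.
Zone 36 central meridian λ₀ = 6×36 − 183 = 33°; Δλ = +0.0132°.
Transverse Mercator on WGS84 with k₀ = 0.9996 gives E = 501253.933 m, N = 3481658.467 m.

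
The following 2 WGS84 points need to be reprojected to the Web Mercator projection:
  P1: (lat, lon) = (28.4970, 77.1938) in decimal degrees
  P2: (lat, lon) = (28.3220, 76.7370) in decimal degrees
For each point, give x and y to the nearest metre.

Web Mercator: x = R·λ, y = R·ln tan(π/4+φ/2), R = 6378137 m.
P1 (28.4970°, 77.1938°) → (8593174.508, 3311779.856) m.
P2 (28.3220°, 76.7370°) → (8542323.765, 3289631.614) m.

P1: x 8593175 m, y 3311780 m; P2: x 8542324 m, y 3289632 m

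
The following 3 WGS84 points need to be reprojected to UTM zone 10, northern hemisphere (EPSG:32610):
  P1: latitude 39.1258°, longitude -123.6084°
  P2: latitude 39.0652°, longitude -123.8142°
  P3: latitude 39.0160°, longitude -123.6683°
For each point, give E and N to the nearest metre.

UTM zone 10N: λ₀ = -123°, k₀ = 0.9996.
P1 (39.1258°, -123.6084°) → (447410.790, 4330913.089) m.
P2 (39.0652°, -123.8142°) → (429561.252, 4324327.357) m.
P3 (39.0160°, -123.6683°) → (442143.491, 4318764.547) m.

P1: E 447411 m, N 4330913 m; P2: E 429561 m, N 4324327 m; P3: E 442143 m, N 4318765 m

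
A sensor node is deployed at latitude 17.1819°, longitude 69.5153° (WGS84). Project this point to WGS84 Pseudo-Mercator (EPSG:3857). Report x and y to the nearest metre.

x 7738408 m, y 1942010 m

Web Mercator is spherical with R = a = 6378137 m.
x = R·λ = 6378137 × 1.213270866 = 7738407.798 m.
y = R·ln tan(π/4 + φ/2) = 6378137 × 0.304479127 = 1942009.587 m.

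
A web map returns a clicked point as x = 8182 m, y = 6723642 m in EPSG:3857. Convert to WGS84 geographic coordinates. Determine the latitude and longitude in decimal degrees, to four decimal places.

R = 6378137 m. λ = x/R = 0.07350016°.
φ = 2·arctan(exp(y/R)) − 90° = 2·arctan(2.86959) − 90° = 51.57500108°.

lat 51.5750°, lon 0.0735°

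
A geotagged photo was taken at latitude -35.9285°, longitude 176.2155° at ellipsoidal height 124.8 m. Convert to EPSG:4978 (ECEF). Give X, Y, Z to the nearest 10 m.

X -5159480 m, Y 341290 m, Z -3721840 m

WGS84: a = 6378137 m, e² = 0.006694380; N(φ) = a/√(1−e²sin²φ) = 6385500.246 m.
X = (N+h)·cosφ·cosλ = -5159483.474 m; Y = (N+h)·cosφ·sinλ = 341290.607 m; Z = (N(1−e²)+h)·sinφ = -3721843.644 m.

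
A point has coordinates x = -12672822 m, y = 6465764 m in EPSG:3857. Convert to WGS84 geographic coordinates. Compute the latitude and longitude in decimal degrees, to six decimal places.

lat 50.112398°, lon -113.841897°

R = 6378137 m. λ = x/R = -113.84189696°.
φ = 2·arctan(exp(y/R)) − 90° = 2·arctan(2.75589) − 90° = 50.11239802°.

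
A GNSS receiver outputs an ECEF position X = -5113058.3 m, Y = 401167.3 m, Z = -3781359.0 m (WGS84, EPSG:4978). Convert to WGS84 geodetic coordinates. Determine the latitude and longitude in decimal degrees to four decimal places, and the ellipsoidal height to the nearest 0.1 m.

λ = atan2(Y, X) = 175.51380003°; p = √(X²+Y²) = 5128771.8 m.
Bowring's method on WGS84 (a = 6378137 m, b = 6356752.314 m) gives φ = -36.58470000°, h = 1464.859 m.

lat -36.5847°, lon 175.5138°, h 1464.9 m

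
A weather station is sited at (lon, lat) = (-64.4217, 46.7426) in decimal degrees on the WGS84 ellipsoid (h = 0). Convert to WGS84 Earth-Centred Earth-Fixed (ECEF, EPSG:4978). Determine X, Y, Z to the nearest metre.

WGS84: a = 6378137 m, e² = 0.006694380; N(φ) = a/√(1−e²sin²φ) = 6389490.567 m.
X = (N+h)·cosφ·cosλ = 1890422.588 m; Y = (N+h)·cosφ·sinλ = -3949454.265 m; Z = (N(1−e²)+h)·sinφ = 4622202.649 m.

X 1890423 m, Y -3949454 m, Z 4622203 m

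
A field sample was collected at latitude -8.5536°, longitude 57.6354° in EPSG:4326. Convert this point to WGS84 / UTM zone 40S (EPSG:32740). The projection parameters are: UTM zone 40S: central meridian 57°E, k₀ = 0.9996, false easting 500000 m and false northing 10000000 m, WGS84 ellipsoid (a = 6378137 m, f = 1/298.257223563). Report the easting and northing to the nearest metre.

E 569924 m, N 9054442 m

Zone 40 central meridian λ₀ = 6×40 − 183 = 57°; Δλ = +0.6354°.
Transverse Mercator on WGS84 with k₀ = 0.9996 gives E = 569924.237 m, N = 9054442.306 m.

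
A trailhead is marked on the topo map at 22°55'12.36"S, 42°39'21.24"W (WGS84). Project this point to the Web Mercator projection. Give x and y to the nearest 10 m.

Web Mercator is spherical with R = a = 6378137 m.
x = R·λ = 6378137 × -0.744485900 = -4748433.067 m.
y = R·ln tan(π/4 + φ/2) = 6378137 × -0.411148105 = -2622358.940 m.

x -4748430 m, y -2622360 m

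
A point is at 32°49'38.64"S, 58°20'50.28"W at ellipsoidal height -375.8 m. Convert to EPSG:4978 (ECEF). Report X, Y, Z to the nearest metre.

WGS84: a = 6378137 m, e² = 0.006694380; N(φ) = a/√(1−e²sin²φ) = 6384420.341 m.
X = (N+h)·cosφ·cosλ = 2815155.389 m; Y = (N+h)·cosφ·sinλ = -4566552.996 m; Z = (N(1−e²)+h)·sinφ = -3437685.536 m.

X 2815155 m, Y -4566553 m, Z -3437686 m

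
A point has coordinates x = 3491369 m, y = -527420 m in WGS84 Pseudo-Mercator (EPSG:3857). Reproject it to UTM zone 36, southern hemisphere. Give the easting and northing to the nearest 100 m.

E 318500 m, N 9476700 m

Web Mercator inverse (R = 6378137 m) → φ = -4.73250411°, λ = 31.36350135°.
UTM 36S forward: E = 318490.860 m, N = 9476690.266 m.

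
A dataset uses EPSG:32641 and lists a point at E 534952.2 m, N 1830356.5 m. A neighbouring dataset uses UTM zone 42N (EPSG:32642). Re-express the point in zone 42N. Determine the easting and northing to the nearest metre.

UTM 41N → geographic: φ = 16.55500042°, λ = 63.32759989°.
UTM 42N (λ₀ = 69°) forward: E = -106030.553 m, N = 1838896.004 m.

E -106031 m, N 1838896 m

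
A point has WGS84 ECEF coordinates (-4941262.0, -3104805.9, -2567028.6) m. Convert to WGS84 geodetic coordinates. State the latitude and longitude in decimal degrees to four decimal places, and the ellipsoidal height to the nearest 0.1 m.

lat -23.8859°, lon -147.8571°, h 729.0 m

λ = atan2(Y, X) = -147.85709959°; p = √(X²+Y²) = 5835742.4 m.
Bowring's method on WGS84 (a = 6378137 m, b = 6356752.314 m) gives φ = -23.88589963°, h = 728.995 m.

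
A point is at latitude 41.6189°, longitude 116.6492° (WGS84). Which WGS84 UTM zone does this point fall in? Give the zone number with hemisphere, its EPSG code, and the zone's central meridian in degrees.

Zone 50N (EPSG:32650), central meridian 117°

UTM zone = ⌊(λ + 180)/6⌋ + 1; 116.6492° ∈ [114°, 120°) → zone 50.
Hemisphere: N (φ ≥ 0).
Central meridian λ₀ = 6×50 − 183 = 117°.
EPSG code: 32650.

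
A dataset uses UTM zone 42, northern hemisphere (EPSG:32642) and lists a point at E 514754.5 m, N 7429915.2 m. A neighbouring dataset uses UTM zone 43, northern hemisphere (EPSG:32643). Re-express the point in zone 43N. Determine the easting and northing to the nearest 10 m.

E 253270 m, N 7441110 m

UTM 42N → geographic: φ = 66.98649961°, λ = 69.33820092°.
UTM 43N (λ₀ = 75°) forward: E = 253274.246 m, N = 7441107.219 m.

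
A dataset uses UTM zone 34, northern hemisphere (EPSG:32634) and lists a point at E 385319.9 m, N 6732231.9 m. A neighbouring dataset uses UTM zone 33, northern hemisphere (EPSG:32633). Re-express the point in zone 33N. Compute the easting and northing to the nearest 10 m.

UTM 34N → geographic: φ = 60.70920015°, λ = 18.89860016°.
UTM 33N (λ₀ = 15°) forward: E = 712698.296 m, N = 6736712.231 m.

E 712700 m, N 6736710 m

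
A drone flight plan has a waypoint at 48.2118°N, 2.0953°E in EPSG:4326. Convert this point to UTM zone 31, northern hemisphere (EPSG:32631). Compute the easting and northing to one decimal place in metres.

Zone 31 central meridian λ₀ = 6×31 − 183 = 3°; Δλ = -0.9047°.
Transverse Mercator on WGS84 with k₀ = 0.9996 gives E = 432790.454 m, N = 5340237.003 m.

E 432790.5 m, N 5340237.0 m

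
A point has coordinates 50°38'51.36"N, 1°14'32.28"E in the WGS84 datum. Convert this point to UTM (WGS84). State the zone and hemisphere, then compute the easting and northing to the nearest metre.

Longitude 1.2423° lies in the 6° band [0°, 6°), giving zone 31; latitude is north of the equator, so 31N.
Zone 31 central meridian λ₀ = 6×31 − 183 = 3°; Δλ = -1.7577°.
Transverse Mercator on WGS84 with k₀ = 0.9996 gives E = 375734.770 m, N = 5612111.975 m.

Zone 31N: E 375735 m, N 5612112 m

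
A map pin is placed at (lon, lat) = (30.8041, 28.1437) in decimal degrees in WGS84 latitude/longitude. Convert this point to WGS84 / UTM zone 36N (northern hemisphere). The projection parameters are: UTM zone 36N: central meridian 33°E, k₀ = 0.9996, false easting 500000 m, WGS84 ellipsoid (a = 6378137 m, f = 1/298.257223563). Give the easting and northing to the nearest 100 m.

Zone 36 central meridian λ₀ = 6×36 − 183 = 33°; Δλ = -2.1959°.
Transverse Mercator on WGS84 with k₀ = 0.9996 gives E = 284351.154 m, N = 3115070.750 m.

E 284400 m, N 3115100 m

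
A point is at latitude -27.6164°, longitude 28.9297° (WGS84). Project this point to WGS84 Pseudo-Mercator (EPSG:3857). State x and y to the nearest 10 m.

Web Mercator is spherical with R = a = 6378137 m.
x = R·λ = 6378137 × 0.504918517 = 3220439.473 m.
y = R·ln tan(π/4 + φ/2) = 6378137 × -0.501823044 = -3200696.125 m.

x 3220440 m, y -3200700 m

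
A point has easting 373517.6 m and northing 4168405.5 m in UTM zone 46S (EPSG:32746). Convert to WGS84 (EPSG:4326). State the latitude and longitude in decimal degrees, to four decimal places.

Zone 46S: λ₀ = 93°, k₀ = 0.9996, false easting 500000 m, false northing 10000000 m.
Meridian distance M = (N − FN)/k₀ = -5833928.1 m.
Inverse transverse Mercator on WGS84 gives φ = -52.61959988°, λ = 91.13160000°.

lat -52.6196°, lon 91.1316°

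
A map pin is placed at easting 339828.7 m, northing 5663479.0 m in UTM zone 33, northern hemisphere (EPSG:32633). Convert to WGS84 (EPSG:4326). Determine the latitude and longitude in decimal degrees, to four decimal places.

Zone 33N: λ₀ = 15°, k₀ = 0.9996, false easting 500000 m.
Meridian distance M = (N − FN)/k₀ = 5665745.3 m.
Inverse transverse Mercator on WGS84 gives φ = 51.10039998°, λ = 12.71230054°.

lat 51.1004°, lon 12.7123°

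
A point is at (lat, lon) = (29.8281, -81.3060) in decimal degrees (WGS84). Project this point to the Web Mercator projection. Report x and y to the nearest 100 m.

x -9050900 m, y 3481500 m

Web Mercator is spherical with R = a = 6378137 m.
x = R·λ = 6378137 × -1.419057402 = -9050942.518 m.
y = R·ln tan(π/4 + φ/2) = 6378137 × 0.545844779 = 3481472.783 m.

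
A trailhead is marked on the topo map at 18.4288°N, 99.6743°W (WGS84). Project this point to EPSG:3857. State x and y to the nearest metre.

Web Mercator is spherical with R = a = 6378137 m.
x = R·λ = 6378137 × -1.739644715 = -11095692.321 m.
y = R·ln tan(π/4 + φ/2) = 6378137 × 0.327337030 = 2087800.422 m.

x -11095692 m, y 2087800 m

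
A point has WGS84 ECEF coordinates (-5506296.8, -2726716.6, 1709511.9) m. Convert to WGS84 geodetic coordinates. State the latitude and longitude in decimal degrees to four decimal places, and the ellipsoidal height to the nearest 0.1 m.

λ = atan2(Y, X) = -153.65539994°; p = √(X²+Y²) = 6144451.8 m.
Bowring's method on WGS84 (a = 6378137 m, b = 6356752.314 m) gives φ = 15.64729956°, h = 1236.846 m.

lat 15.6473°, lon -153.6554°, h 1236.8 m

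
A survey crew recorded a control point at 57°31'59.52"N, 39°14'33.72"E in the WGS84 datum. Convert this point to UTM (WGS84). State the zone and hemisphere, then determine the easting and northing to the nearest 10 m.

Longitude 39.2427° lies in the 6° band [36°, 42°), giving zone 37; latitude is north of the equator, so 37N.
Zone 37 central meridian λ₀ = 6×37 − 183 = 39°; Δλ = +0.2427°.
Transverse Mercator on WGS84 with k₀ = 0.9996 gives E = 514531.993 m, N = 6376767.762 m.

Zone 37N: E 514530 m, N 6376770 m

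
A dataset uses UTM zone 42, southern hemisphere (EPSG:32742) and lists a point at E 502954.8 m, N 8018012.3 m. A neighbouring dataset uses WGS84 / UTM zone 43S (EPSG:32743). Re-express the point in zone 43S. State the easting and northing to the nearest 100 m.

E -133400 m, N 8007800 m

UTM 42S → geographic: φ = -17.92590037°, λ = 69.02790002°.
UTM 43S (λ₀ = 75°) forward: E = -133421.916 m, N = 8007825.665 m.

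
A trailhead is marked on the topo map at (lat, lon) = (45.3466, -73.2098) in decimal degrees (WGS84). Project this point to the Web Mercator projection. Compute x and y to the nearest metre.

Web Mercator is spherical with R = a = 6378137 m.
x = R·λ = 6378137 × -1.277752055 = -8149677.657 m.
y = R·ln tan(π/4 + φ/2) = 6378137 × 0.889954638 = 5676252.607 m.

x -8149678 m, y 5676253 m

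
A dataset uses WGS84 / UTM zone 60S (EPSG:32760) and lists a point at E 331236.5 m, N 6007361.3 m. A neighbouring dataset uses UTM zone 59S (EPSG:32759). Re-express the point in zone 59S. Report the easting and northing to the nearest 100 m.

UTM 60S → geographic: φ = -36.06369982°, λ = 175.12610046°.
UTM 59S (λ₀ = 171°) forward: E = 871675.667 m, N = 6001100.013 m.

E 871700 m, N 6001100 m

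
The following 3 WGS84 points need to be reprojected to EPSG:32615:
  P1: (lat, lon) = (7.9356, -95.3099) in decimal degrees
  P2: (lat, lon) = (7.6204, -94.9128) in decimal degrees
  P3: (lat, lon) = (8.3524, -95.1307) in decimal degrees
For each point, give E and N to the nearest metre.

UTM zone 15N: λ₀ = -93°, k₀ = 0.9996.
P1 (7.9356°, -95.3099°) → (245344.302, 877887.330) m.
P2 (7.6204°, -94.9128°) → (288982.535, 842800.093) m.
P3 (8.3524°, -95.1307°) → (265352.479, 923890.547) m.

P1: E 245344 m, N 877887 m; P2: E 288983 m, N 842800 m; P3: E 265352 m, N 923891 m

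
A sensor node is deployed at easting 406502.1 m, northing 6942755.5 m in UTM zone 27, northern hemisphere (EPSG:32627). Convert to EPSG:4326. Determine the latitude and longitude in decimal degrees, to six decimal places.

lat 62.603700°, lon -22.821400°

Zone 27N: λ₀ = -21°, k₀ = 0.9996, false easting 500000 m.
Meridian distance M = (N − FN)/k₀ = 6945533.7 m.
Inverse transverse Mercator on WGS84 gives φ = 62.60370014°, λ = -22.82140005°.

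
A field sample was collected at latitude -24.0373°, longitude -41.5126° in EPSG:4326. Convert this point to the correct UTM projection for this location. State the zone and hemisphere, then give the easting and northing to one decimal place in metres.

Longitude -41.5126° lies in the 6° band [-42°, -36°), giving zone 24; latitude is south of the equator, so 24S.
Zone 24 central meridian λ₀ = 6×24 − 183 = -39°; Δλ = -2.5126°.
Transverse Mercator on WGS84 with k₀ = 0.9996 gives E = 244459.362 m, N = 7339360.504 m.

Zone 24S: E 244459.4 m, N 7339360.5 m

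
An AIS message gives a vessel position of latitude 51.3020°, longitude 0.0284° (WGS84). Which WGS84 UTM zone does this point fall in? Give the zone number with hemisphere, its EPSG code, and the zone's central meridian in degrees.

UTM zone = ⌊(λ + 180)/6⌋ + 1; 0.0284° ∈ [0°, 6°) → zone 31.
Hemisphere: N (φ ≥ 0).
Central meridian λ₀ = 6×31 − 183 = 3°.
EPSG code: 32631.

Zone 31N (EPSG:32631), central meridian 3°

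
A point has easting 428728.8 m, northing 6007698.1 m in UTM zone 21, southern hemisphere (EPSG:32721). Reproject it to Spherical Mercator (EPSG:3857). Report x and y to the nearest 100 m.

Unproject from UTM 21S (λ₀ = -57°) → φ = -36.07270031°, λ = -57.79150019°.
Web Mercator (R = 6378137 m): x = -6433320.374 m, y = -4310629.439 m.

x -6433300 m, y -4310600 m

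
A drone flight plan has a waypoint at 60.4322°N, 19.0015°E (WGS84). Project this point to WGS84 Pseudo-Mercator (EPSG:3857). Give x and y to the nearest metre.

Web Mercator is spherical with R = a = 6378137 m.
x = R·λ = 6378137 × 0.331638738 = 2115237.304 m.
y = R·ln tan(π/4 + φ/2) = 6378137 × 1.332144092 = 8496597.521 m.

x 2115237 m, y 8496598 m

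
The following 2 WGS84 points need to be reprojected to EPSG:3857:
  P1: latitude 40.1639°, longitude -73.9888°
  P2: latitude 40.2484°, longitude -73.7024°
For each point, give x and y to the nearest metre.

Web Mercator: x = R·λ, y = R·ln tan(π/4+φ/2), R = 6378137 m.
P1 (40.1639°, -73.9888°) → (-8236395.540, 4889788.444) m.
P2 (40.2484°, -73.7024°) → (-8204513.638, 4902105.021) m.

P1: x -8236396 m, y 4889788 m; P2: x -8204514 m, y 4902105 m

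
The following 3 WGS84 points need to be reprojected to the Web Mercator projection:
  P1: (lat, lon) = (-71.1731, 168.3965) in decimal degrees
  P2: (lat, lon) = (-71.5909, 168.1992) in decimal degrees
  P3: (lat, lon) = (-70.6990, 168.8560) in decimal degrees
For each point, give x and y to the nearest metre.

P1: x 18745813 m, y -11461720 m; P2: x 18723849 m, y -11607406 m; P3: x 18796964 m, y -11300130 m

Web Mercator: x = R·λ, y = R·ln tan(π/4+φ/2), R = 6378137 m.
P1 (-71.1731°, 168.3965°) → (18745812.631, -11461720.440) m.
P2 (-71.5909°, 168.1992°) → (18723849.296, -11607406.192) m.
P3 (-70.6990°, 168.8560°) → (18796963.937, -11300129.868) m.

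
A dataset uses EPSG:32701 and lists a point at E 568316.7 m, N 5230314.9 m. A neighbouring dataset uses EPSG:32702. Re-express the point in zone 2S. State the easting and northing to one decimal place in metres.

UTM 1S → geographic: φ = -43.07680021°, λ = -176.16080028°.
UTM 2S (λ₀ = -171°) forward: E = 79837.428 m, N = 5217714.659 m.

E 79837.4 m, N 5217714.7 m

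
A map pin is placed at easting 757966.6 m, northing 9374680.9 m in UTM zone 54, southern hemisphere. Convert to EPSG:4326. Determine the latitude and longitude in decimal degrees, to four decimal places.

Zone 54S: λ₀ = 141°, k₀ = 0.9996, false easting 500000 m, false northing 10000000 m.
Meridian distance M = (N − FN)/k₀ = -625569.3 m.
Inverse transverse Mercator on WGS84 gives φ = -5.65260031°, λ = 143.32889968°.

lat -5.6526°, lon 143.3289°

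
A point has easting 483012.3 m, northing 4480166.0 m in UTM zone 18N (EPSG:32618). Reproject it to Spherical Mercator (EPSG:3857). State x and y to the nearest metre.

x -8371270 m, y 4934771 m

Unproject from UTM 18N (λ₀ = -75°) → φ = 40.47199976°, λ = -75.20039967°.
Web Mercator (R = 6378137 m): x = -8371270.198 m, y = 4934770.940 m.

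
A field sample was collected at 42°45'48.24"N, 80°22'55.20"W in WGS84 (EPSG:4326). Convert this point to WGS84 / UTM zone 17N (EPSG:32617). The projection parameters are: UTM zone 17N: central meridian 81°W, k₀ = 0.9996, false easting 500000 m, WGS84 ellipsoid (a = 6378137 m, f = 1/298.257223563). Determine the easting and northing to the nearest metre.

E 550565 m, N 4734726 m

Zone 17 central meridian λ₀ = 6×17 − 183 = -81°; Δλ = +0.6180°.
Transverse Mercator on WGS84 with k₀ = 0.9996 gives E = 550565.082 m, N = 4734726.474 m.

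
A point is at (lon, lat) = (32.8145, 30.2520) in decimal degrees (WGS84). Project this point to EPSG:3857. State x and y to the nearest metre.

x 3652893 m, y 3535983 m

Web Mercator is spherical with R = a = 6378137 m.
x = R·λ = 6378137 × 0.572721067 = 3652893.431 m.
y = R·ln tan(π/4 + φ/2) = 6378137 × 0.554391258 = 3535983.395 m.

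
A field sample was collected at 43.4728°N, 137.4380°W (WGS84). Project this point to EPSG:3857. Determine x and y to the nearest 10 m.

Web Mercator is spherical with R = a = 6378137 m.
x = R·λ = 6378137 × -2.398745617 = -15299528.176 m.
y = R·ln tan(π/4 + φ/2) = 6378137 × 0.844167500 = 5384215.968 m.

x -15299530 m, y 5384220 m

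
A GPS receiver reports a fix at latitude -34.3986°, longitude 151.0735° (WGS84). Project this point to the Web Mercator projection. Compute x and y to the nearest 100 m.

x 16817400 m, y -4082500 m

Web Mercator is spherical with R = a = 6378137 m.
x = R·λ = 6378137 × 2.636729988 = 16817425.092 m.
y = R·ln tan(π/4 + φ/2) = 6378137 × -0.640069455 = -4082450.672 m.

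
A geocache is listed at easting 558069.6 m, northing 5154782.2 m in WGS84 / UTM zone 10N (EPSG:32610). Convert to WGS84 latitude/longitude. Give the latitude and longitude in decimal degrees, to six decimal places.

Zone 10N: λ₀ = -123°, k₀ = 0.9996, false easting 500000 m.
Meridian distance M = (N − FN)/k₀ = 5156844.9 m.
Inverse transverse Mercator on WGS84 gives φ = 46.54409961°, λ = -122.24260051°.

lat 46.544100°, lon -122.242601°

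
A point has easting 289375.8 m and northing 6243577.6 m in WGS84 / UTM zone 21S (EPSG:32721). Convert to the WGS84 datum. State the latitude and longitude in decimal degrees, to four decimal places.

Zone 21S: λ₀ = -57°, k₀ = 0.9996, false easting 500000 m, false northing 10000000 m.
Meridian distance M = (N − FN)/k₀ = -3757925.6 m.
Inverse transverse Mercator on WGS84 gives φ = -33.92719979°, λ = -59.27859993°.

lat -33.9272°, lon -59.2786°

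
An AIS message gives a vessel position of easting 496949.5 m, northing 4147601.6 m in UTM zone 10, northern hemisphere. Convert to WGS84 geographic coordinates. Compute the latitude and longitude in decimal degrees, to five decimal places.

lat 37.47530°, lon -123.03450°

Zone 10N: λ₀ = -123°, k₀ = 0.9996, false easting 500000 m.
Meridian distance M = (N − FN)/k₀ = 4149261.3 m.
Inverse transverse Mercator on WGS84 gives φ = 37.47529979°, λ = -123.03450043°.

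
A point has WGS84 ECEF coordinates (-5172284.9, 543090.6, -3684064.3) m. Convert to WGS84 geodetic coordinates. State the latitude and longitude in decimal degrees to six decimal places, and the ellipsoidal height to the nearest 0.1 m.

lat -35.494500°, lon 174.005900°, h 2399.4 m

λ = atan2(Y, X) = 174.00589954°; p = √(X²+Y²) = 5200719.0 m.
Bowring's method on WGS84 (a = 6378137 m, b = 6356752.314 m) gives φ = -35.49449999°, h = 2399.366 m.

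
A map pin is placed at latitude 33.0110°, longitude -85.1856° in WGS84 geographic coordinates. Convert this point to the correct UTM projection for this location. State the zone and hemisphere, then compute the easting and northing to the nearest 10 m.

Longitude -85.1856° lies in the 6° band [-90°, -84°), giving zone 16; latitude is north of the equator, so 16N.
Zone 16 central meridian λ₀ = 6×16 − 183 = -87°; Δλ = +1.8144°.
Transverse Mercator on WGS84 with k₀ = 0.9996 gives E = 669484.256 m, N = 3653968.701 m.

Zone 16N: E 669480 m, N 3653970 m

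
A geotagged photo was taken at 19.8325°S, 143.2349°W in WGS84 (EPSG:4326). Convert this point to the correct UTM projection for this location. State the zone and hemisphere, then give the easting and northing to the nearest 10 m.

Zone 7S: E 265930 m, N 7805500 m

Longitude -143.2349° lies in the 6° band [-144°, -138°), giving zone 7; latitude is south of the equator, so 7S.
Zone 7 central meridian λ₀ = 6×7 − 183 = -141°; Δλ = -2.2349°.
Transverse Mercator on WGS84 with k₀ = 0.9996 gives E = 265925.484 m, N = 7805504.676 m.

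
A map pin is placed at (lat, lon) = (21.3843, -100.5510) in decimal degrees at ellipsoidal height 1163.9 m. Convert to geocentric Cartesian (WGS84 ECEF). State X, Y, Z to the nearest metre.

X -1088184 m, Y -5842289 m, Z 2311491 m

WGS84: a = 6378137 m, e² = 0.006694380; N(φ) = a/√(1−e²sin²φ) = 6380977.201 m.
X = (N+h)·cosφ·cosλ = -1088184.109 m; Y = (N+h)·cosφ·sinλ = -5842288.980 m; Z = (N(1−e²)+h)·sinφ = 2311491.364 m.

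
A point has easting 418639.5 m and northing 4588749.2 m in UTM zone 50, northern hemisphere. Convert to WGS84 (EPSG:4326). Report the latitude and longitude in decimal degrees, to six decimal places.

lat 41.446200°, lon 116.026000°

Zone 50N: λ₀ = 117°, k₀ = 0.9996, false easting 500000 m.
Meridian distance M = (N − FN)/k₀ = 4590585.4 m.
Inverse transverse Mercator on WGS84 gives φ = 41.44620011°, λ = 116.02599969°.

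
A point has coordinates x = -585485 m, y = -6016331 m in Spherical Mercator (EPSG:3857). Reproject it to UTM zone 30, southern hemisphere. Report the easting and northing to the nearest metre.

E 329681 m, N 4742019 m

Web Mercator inverse (R = 6378137 m) → φ = -47.45299867°, λ = -5.25950124°.
UTM 30S forward: E = 329681.119 m, N = 4742019.019 m.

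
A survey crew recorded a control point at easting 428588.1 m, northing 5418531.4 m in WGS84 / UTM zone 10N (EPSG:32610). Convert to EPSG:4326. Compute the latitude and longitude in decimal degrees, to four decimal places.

lat 48.9156°, lon -123.9747°

Zone 10N: λ₀ = -123°, k₀ = 0.9996, false easting 500000 m.
Meridian distance M = (N − FN)/k₀ = 5420699.7 m.
Inverse transverse Mercator on WGS84 gives φ = 48.91560035°, λ = -123.97469953°.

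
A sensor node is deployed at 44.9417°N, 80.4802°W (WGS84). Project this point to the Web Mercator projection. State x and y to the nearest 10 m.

Web Mercator is spherical with R = a = 6378137 m.
x = R·λ = 6378137 × -1.404644473 = -8959014.883 m.
y = R·ln tan(π/4 + φ/2) = 6378137 × 0.879935318 = 5612348.009 m.

x -8959010 m, y 5612350 m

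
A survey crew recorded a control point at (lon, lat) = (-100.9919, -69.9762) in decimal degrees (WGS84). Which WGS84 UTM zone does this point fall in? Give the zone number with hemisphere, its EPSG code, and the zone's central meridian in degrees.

UTM zone = ⌊(λ + 180)/6⌋ + 1; -100.9919° ∈ [-102°, -96°) → zone 14.
Hemisphere: S (φ < 0).
Central meridian λ₀ = 6×14 − 183 = -99°.
EPSG code: 32714.

Zone 14S (EPSG:32714), central meridian -99°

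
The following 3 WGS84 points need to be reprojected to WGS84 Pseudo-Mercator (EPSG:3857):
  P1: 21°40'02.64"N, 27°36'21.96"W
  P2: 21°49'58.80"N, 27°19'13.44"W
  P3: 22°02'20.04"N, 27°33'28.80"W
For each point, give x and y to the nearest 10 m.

P1: x -3073100 m, y 2471640 m; P2: x -3041290 m, y 2491490 m; P3: x -3067740 m, y 2516200 m

Web Mercator: x = R·λ, y = R·ln tan(π/4+φ/2), R = 6378137 m.
P1 (21.6674°, -27.6061°) → (-3073096.995, 2471639.166) m.
P2 (21.8330°, -27.3204°) → (-3041293.016, 2491486.659) m.
P3 (22.0389°, -27.5580°) → (-3067742.527, 2516196.285) m.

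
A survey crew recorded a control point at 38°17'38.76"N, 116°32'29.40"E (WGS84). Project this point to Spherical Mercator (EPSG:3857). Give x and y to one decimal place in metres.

Web Mercator is spherical with R = a = 6378137 m.
x = R·λ = 6378137 × 2.034032890 = 12973340.436 m.
y = R·ln tan(π/4 + φ/2) = 6378137 × 0.724515010 = 4621055.994 m.

x 12973340.4 m, y 4621056.0 m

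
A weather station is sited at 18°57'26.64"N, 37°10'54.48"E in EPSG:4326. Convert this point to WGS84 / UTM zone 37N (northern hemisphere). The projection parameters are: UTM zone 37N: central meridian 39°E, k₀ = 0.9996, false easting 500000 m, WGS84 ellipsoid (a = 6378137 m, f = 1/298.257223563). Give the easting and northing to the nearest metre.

Zone 37 central meridian λ₀ = 6×37 − 183 = 39°; Δλ = -1.8182°.
Transverse Mercator on WGS84 with k₀ = 0.9996 gives E = 308560.478 m, N = 2097100.888 m.

E 308560 m, N 2097101 m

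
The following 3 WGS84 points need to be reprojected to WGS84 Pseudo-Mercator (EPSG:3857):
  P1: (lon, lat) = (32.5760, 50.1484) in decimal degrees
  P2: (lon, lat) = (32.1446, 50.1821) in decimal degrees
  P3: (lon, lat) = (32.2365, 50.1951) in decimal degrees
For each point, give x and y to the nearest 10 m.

P1: x 3626340 m, y 6472020 m; P2: x 3578320 m, y 6477870 m; P3: x 3588550 m, y 6480130 m

Web Mercator: x = R·λ, y = R·ln tan(π/4+φ/2), R = 6378137 m.
P1 (50.1484°, 32.5760°) → (3626343.732, 6472015.882) m.
P2 (50.1821°, 32.1446°) → (3578320.504, 6477872.283) m.
P3 (50.1951°, 32.2365°) → (3588550.765, 6480132.533) m.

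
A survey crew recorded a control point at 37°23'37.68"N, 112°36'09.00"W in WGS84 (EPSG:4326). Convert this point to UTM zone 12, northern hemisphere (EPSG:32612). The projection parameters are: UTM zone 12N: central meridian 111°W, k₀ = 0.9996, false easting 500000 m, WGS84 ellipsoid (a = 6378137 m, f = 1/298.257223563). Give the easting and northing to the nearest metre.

E 358150 m, N 4139764 m

Zone 12 central meridian λ₀ = 6×12 − 183 = -111°; Δλ = -1.6025°.
Transverse Mercator on WGS84 with k₀ = 0.9996 gives E = 358149.643 m, N = 4139764.199 m.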